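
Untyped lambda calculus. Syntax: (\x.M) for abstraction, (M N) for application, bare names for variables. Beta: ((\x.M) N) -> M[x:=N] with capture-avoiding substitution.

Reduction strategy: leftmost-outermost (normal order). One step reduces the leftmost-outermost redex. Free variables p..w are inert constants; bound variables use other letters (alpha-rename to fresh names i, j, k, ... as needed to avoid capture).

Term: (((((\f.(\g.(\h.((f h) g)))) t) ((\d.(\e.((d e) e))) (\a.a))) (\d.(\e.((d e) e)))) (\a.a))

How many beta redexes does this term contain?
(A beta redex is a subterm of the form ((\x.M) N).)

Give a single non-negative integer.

Answer: 2

Derivation:
Term: (((((\f.(\g.(\h.((f h) g)))) t) ((\d.(\e.((d e) e))) (\a.a))) (\d.(\e.((d e) e)))) (\a.a))
  Redex: ((\f.(\g.(\h.((f h) g)))) t)
  Redex: ((\d.(\e.((d e) e))) (\a.a))
Total redexes: 2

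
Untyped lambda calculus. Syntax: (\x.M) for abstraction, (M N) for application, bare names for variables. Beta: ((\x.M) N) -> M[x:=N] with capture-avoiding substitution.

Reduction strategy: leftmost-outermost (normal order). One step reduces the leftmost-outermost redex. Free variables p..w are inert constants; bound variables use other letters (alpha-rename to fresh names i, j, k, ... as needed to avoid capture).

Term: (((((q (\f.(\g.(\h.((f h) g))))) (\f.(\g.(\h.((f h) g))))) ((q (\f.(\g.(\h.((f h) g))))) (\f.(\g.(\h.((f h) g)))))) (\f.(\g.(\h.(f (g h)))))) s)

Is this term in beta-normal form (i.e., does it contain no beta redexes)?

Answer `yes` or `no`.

Term: (((((q (\f.(\g.(\h.((f h) g))))) (\f.(\g.(\h.((f h) g))))) ((q (\f.(\g.(\h.((f h) g))))) (\f.(\g.(\h.((f h) g)))))) (\f.(\g.(\h.(f (g h)))))) s)
No beta redexes found.

Answer: yes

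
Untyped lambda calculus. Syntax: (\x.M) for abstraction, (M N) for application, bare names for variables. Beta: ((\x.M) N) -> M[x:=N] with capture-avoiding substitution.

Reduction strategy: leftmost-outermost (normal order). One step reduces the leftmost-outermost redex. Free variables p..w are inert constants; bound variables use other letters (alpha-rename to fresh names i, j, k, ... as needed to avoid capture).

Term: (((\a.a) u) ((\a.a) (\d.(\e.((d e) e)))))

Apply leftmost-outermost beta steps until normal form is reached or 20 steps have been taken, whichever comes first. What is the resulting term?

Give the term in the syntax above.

Step 0: (((\a.a) u) ((\a.a) (\d.(\e.((d e) e)))))
Step 1: (u ((\a.a) (\d.(\e.((d e) e)))))
Step 2: (u (\d.(\e.((d e) e))))

Answer: (u (\d.(\e.((d e) e))))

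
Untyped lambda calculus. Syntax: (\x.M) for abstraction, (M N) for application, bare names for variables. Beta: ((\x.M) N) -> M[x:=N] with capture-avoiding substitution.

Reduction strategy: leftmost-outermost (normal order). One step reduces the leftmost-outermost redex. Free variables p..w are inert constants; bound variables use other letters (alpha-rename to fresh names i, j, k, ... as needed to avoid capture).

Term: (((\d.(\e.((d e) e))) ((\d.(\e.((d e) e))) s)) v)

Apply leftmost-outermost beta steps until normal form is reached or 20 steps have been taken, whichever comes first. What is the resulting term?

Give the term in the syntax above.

Answer: (((s v) v) v)

Derivation:
Step 0: (((\d.(\e.((d e) e))) ((\d.(\e.((d e) e))) s)) v)
Step 1: ((\e.((((\d.(\e.((d e) e))) s) e) e)) v)
Step 2: ((((\d.(\e.((d e) e))) s) v) v)
Step 3: (((\e.((s e) e)) v) v)
Step 4: (((s v) v) v)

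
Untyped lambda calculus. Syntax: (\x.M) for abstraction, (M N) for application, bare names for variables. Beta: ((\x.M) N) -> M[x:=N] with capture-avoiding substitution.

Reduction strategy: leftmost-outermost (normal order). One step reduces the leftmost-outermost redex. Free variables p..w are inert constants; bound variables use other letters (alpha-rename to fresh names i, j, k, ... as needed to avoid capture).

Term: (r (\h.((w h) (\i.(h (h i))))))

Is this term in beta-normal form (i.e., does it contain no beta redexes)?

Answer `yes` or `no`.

Answer: yes

Derivation:
Term: (r (\h.((w h) (\i.(h (h i))))))
No beta redexes found.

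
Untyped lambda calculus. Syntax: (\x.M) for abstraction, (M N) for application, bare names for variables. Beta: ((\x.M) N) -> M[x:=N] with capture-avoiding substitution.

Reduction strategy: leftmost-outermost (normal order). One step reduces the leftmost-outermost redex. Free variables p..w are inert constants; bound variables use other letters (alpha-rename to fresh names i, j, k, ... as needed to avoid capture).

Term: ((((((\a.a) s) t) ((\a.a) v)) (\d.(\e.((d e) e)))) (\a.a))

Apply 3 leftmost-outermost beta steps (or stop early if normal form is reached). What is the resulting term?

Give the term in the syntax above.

Answer: ((((s t) v) (\d.(\e.((d e) e)))) (\a.a))

Derivation:
Step 0: ((((((\a.a) s) t) ((\a.a) v)) (\d.(\e.((d e) e)))) (\a.a))
Step 1: ((((s t) ((\a.a) v)) (\d.(\e.((d e) e)))) (\a.a))
Step 2: ((((s t) v) (\d.(\e.((d e) e)))) (\a.a))
Step 3: (normal form reached)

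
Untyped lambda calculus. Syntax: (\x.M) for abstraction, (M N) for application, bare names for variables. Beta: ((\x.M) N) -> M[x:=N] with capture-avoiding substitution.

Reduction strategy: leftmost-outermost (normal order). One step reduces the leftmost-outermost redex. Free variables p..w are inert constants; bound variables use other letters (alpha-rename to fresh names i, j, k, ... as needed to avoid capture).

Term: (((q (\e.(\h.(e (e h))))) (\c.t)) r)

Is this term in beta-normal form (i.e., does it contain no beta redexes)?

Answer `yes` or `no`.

Term: (((q (\e.(\h.(e (e h))))) (\c.t)) r)
No beta redexes found.

Answer: yes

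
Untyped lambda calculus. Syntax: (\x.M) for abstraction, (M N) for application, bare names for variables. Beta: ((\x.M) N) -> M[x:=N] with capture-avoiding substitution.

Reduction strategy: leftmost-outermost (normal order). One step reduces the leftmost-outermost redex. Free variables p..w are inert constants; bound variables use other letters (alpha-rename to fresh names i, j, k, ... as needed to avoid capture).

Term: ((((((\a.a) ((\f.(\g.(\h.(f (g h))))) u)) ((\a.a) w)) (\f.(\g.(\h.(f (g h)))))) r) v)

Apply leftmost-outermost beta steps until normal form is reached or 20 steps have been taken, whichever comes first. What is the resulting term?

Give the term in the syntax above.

Step 0: ((((((\a.a) ((\f.(\g.(\h.(f (g h))))) u)) ((\a.a) w)) (\f.(\g.(\h.(f (g h)))))) r) v)
Step 1: ((((((\f.(\g.(\h.(f (g h))))) u) ((\a.a) w)) (\f.(\g.(\h.(f (g h)))))) r) v)
Step 2: (((((\g.(\h.(u (g h)))) ((\a.a) w)) (\f.(\g.(\h.(f (g h)))))) r) v)
Step 3: ((((\h.(u (((\a.a) w) h))) (\f.(\g.(\h.(f (g h)))))) r) v)
Step 4: (((u (((\a.a) w) (\f.(\g.(\h.(f (g h))))))) r) v)
Step 5: (((u (w (\f.(\g.(\h.(f (g h))))))) r) v)

Answer: (((u (w (\f.(\g.(\h.(f (g h))))))) r) v)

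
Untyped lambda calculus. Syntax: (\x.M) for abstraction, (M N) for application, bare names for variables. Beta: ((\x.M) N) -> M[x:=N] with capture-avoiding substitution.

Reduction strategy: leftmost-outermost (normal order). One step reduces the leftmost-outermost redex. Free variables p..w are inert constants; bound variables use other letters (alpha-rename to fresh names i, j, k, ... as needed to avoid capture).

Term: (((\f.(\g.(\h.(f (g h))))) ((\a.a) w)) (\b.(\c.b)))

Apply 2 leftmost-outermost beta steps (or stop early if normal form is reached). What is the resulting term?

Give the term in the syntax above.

Step 0: (((\f.(\g.(\h.(f (g h))))) ((\a.a) w)) (\b.(\c.b)))
Step 1: ((\g.(\h.(((\a.a) w) (g h)))) (\b.(\c.b)))
Step 2: (\h.(((\a.a) w) ((\b.(\c.b)) h)))

Answer: (\h.(((\a.a) w) ((\b.(\c.b)) h)))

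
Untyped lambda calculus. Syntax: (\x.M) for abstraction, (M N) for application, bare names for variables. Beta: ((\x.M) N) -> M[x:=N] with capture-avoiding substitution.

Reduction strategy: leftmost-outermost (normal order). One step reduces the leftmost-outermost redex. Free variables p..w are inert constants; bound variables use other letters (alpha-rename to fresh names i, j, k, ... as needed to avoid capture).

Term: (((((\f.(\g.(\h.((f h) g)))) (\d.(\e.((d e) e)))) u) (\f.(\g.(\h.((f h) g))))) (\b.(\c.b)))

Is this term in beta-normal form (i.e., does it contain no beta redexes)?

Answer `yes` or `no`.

Answer: no

Derivation:
Term: (((((\f.(\g.(\h.((f h) g)))) (\d.(\e.((d e) e)))) u) (\f.(\g.(\h.((f h) g))))) (\b.(\c.b)))
Found 1 beta redex(es).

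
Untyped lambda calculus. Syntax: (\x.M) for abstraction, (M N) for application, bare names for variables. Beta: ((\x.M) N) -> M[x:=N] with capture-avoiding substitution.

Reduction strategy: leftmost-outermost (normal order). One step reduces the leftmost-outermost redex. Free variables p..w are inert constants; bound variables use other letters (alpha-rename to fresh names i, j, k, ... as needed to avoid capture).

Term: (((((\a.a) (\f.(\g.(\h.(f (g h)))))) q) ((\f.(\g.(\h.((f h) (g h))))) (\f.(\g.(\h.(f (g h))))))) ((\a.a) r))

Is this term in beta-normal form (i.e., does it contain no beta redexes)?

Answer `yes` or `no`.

Term: (((((\a.a) (\f.(\g.(\h.(f (g h)))))) q) ((\f.(\g.(\h.((f h) (g h))))) (\f.(\g.(\h.(f (g h))))))) ((\a.a) r))
Found 3 beta redex(es).

Answer: no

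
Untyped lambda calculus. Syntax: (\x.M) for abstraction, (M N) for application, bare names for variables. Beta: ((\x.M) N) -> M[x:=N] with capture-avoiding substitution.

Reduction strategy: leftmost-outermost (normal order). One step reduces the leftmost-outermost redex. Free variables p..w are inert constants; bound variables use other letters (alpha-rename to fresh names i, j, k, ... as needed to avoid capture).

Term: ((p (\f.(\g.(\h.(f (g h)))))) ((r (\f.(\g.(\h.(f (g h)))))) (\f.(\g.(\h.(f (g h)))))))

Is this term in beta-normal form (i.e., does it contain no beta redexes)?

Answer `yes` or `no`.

Answer: yes

Derivation:
Term: ((p (\f.(\g.(\h.(f (g h)))))) ((r (\f.(\g.(\h.(f (g h)))))) (\f.(\g.(\h.(f (g h)))))))
No beta redexes found.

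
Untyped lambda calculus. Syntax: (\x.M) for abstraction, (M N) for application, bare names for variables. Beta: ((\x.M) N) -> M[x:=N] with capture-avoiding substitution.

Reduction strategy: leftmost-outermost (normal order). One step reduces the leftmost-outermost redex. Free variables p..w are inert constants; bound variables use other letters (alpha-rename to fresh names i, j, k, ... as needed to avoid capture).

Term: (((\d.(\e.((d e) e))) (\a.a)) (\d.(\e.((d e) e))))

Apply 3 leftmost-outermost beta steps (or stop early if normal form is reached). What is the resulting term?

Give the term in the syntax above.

Answer: ((\d.(\e.((d e) e))) (\d.(\e.((d e) e))))

Derivation:
Step 0: (((\d.(\e.((d e) e))) (\a.a)) (\d.(\e.((d e) e))))
Step 1: ((\e.(((\a.a) e) e)) (\d.(\e.((d e) e))))
Step 2: (((\a.a) (\d.(\e.((d e) e)))) (\d.(\e.((d e) e))))
Step 3: ((\d.(\e.((d e) e))) (\d.(\e.((d e) e))))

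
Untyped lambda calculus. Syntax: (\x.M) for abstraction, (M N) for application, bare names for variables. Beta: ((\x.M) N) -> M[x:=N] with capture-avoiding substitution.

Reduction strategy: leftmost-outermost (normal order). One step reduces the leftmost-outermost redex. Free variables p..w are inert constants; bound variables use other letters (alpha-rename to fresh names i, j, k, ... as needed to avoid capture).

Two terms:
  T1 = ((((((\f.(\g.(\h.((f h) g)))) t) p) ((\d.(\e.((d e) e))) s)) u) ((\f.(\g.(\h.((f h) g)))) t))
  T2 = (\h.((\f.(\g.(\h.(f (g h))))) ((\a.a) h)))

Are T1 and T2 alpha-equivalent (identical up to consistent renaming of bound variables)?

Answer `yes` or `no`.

Answer: no

Derivation:
Term 1: ((((((\f.(\g.(\h.((f h) g)))) t) p) ((\d.(\e.((d e) e))) s)) u) ((\f.(\g.(\h.((f h) g)))) t))
Term 2: (\h.((\f.(\g.(\h.(f (g h))))) ((\a.a) h)))
Alpha-equivalence: compare structure up to binder renaming.
Result: False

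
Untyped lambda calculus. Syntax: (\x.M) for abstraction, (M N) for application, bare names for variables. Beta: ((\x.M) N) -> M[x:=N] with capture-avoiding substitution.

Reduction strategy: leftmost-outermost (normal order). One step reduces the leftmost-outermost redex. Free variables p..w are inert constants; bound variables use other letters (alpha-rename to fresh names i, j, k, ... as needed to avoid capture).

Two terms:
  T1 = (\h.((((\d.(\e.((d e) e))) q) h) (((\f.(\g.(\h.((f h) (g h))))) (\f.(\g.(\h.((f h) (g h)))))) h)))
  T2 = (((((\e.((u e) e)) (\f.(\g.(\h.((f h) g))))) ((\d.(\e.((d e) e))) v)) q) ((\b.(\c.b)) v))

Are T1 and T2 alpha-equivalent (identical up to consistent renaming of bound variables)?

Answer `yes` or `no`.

Answer: no

Derivation:
Term 1: (\h.((((\d.(\e.((d e) e))) q) h) (((\f.(\g.(\h.((f h) (g h))))) (\f.(\g.(\h.((f h) (g h)))))) h)))
Term 2: (((((\e.((u e) e)) (\f.(\g.(\h.((f h) g))))) ((\d.(\e.((d e) e))) v)) q) ((\b.(\c.b)) v))
Alpha-equivalence: compare structure up to binder renaming.
Result: False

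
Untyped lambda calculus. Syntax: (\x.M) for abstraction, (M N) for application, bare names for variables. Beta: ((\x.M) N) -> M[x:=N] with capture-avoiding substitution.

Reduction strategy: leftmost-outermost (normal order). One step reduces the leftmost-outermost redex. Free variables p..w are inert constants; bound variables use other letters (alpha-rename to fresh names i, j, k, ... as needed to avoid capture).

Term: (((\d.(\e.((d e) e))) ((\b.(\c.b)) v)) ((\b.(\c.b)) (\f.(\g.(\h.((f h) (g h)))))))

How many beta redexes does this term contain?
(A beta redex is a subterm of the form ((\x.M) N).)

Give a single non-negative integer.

Term: (((\d.(\e.((d e) e))) ((\b.(\c.b)) v)) ((\b.(\c.b)) (\f.(\g.(\h.((f h) (g h)))))))
  Redex: ((\d.(\e.((d e) e))) ((\b.(\c.b)) v))
  Redex: ((\b.(\c.b)) v)
  Redex: ((\b.(\c.b)) (\f.(\g.(\h.((f h) (g h))))))
Total redexes: 3

Answer: 3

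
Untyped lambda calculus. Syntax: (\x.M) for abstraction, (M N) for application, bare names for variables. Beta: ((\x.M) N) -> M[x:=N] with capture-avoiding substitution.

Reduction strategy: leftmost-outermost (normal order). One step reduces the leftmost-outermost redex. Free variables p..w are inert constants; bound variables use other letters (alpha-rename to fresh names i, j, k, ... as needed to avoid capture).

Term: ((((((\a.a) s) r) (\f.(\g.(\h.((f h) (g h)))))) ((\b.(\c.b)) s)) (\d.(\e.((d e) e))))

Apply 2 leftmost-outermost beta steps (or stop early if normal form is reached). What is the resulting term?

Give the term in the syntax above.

Answer: ((((s r) (\f.(\g.(\h.((f h) (g h)))))) (\c.s)) (\d.(\e.((d e) e))))

Derivation:
Step 0: ((((((\a.a) s) r) (\f.(\g.(\h.((f h) (g h)))))) ((\b.(\c.b)) s)) (\d.(\e.((d e) e))))
Step 1: ((((s r) (\f.(\g.(\h.((f h) (g h)))))) ((\b.(\c.b)) s)) (\d.(\e.((d e) e))))
Step 2: ((((s r) (\f.(\g.(\h.((f h) (g h)))))) (\c.s)) (\d.(\e.((d e) e))))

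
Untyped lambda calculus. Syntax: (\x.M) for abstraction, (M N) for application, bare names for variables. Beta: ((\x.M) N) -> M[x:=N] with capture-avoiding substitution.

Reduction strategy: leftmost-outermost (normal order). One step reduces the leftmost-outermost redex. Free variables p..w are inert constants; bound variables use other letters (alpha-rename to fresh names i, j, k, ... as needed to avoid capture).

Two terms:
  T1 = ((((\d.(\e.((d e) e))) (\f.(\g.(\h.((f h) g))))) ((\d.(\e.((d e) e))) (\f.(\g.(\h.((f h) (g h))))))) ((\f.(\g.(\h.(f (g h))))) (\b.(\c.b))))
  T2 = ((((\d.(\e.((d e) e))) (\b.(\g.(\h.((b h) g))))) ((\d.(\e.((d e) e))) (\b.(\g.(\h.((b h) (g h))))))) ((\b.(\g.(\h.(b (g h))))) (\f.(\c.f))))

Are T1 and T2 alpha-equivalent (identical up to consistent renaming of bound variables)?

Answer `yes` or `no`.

Answer: yes

Derivation:
Term 1: ((((\d.(\e.((d e) e))) (\f.(\g.(\h.((f h) g))))) ((\d.(\e.((d e) e))) (\f.(\g.(\h.((f h) (g h))))))) ((\f.(\g.(\h.(f (g h))))) (\b.(\c.b))))
Term 2: ((((\d.(\e.((d e) e))) (\b.(\g.(\h.((b h) g))))) ((\d.(\e.((d e) e))) (\b.(\g.(\h.((b h) (g h))))))) ((\b.(\g.(\h.(b (g h))))) (\f.(\c.f))))
Alpha-equivalence: compare structure up to binder renaming.
Result: True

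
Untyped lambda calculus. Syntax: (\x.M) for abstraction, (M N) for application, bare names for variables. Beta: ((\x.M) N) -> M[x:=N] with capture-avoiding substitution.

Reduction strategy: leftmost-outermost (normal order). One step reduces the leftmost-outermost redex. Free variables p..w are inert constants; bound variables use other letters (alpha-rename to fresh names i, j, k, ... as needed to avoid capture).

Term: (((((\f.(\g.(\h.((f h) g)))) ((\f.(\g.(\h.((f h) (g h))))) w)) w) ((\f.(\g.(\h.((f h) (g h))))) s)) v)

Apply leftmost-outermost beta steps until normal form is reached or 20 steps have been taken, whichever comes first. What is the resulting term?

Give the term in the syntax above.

Step 0: (((((\f.(\g.(\h.((f h) g)))) ((\f.(\g.(\h.((f h) (g h))))) w)) w) ((\f.(\g.(\h.((f h) (g h))))) s)) v)
Step 1: ((((\g.(\h.((((\f.(\g.(\h.((f h) (g h))))) w) h) g))) w) ((\f.(\g.(\h.((f h) (g h))))) s)) v)
Step 2: (((\h.((((\f.(\g.(\h.((f h) (g h))))) w) h) w)) ((\f.(\g.(\h.((f h) (g h))))) s)) v)
Step 3: (((((\f.(\g.(\h.((f h) (g h))))) w) ((\f.(\g.(\h.((f h) (g h))))) s)) w) v)
Step 4: ((((\g.(\h.((w h) (g h)))) ((\f.(\g.(\h.((f h) (g h))))) s)) w) v)
Step 5: (((\h.((w h) (((\f.(\g.(\h.((f h) (g h))))) s) h))) w) v)
Step 6: (((w w) (((\f.(\g.(\h.((f h) (g h))))) s) w)) v)
Step 7: (((w w) ((\g.(\h.((s h) (g h)))) w)) v)
Step 8: (((w w) (\h.((s h) (w h)))) v)

Answer: (((w w) (\h.((s h) (w h)))) v)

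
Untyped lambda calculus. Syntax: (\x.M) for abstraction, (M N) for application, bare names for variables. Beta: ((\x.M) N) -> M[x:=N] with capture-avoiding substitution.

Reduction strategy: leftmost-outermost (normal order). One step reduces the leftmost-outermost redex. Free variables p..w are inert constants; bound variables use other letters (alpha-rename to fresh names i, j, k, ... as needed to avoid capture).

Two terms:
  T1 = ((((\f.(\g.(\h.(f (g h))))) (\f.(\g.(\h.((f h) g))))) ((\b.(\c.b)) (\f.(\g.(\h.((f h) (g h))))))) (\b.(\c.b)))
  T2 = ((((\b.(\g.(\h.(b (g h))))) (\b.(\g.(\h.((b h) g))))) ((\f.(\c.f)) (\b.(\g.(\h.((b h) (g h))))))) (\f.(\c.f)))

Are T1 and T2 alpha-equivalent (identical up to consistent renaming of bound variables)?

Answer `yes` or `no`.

Answer: yes

Derivation:
Term 1: ((((\f.(\g.(\h.(f (g h))))) (\f.(\g.(\h.((f h) g))))) ((\b.(\c.b)) (\f.(\g.(\h.((f h) (g h))))))) (\b.(\c.b)))
Term 2: ((((\b.(\g.(\h.(b (g h))))) (\b.(\g.(\h.((b h) g))))) ((\f.(\c.f)) (\b.(\g.(\h.((b h) (g h))))))) (\f.(\c.f)))
Alpha-equivalence: compare structure up to binder renaming.
Result: True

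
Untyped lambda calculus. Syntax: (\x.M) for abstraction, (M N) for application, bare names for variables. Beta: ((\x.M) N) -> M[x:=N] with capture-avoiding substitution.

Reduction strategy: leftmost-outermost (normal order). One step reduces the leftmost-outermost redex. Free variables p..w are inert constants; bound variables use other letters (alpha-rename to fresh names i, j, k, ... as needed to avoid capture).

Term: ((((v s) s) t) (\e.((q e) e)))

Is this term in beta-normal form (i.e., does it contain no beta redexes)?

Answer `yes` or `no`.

Answer: yes

Derivation:
Term: ((((v s) s) t) (\e.((q e) e)))
No beta redexes found.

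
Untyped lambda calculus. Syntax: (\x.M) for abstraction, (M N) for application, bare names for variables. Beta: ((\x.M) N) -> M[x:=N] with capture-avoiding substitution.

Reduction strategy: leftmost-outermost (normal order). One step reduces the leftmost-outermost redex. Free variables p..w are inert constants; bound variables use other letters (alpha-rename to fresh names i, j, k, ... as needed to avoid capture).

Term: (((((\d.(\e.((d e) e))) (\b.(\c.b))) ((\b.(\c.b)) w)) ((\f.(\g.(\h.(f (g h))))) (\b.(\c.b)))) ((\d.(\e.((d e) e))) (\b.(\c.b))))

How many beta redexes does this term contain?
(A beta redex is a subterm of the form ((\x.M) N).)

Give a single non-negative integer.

Term: (((((\d.(\e.((d e) e))) (\b.(\c.b))) ((\b.(\c.b)) w)) ((\f.(\g.(\h.(f (g h))))) (\b.(\c.b)))) ((\d.(\e.((d e) e))) (\b.(\c.b))))
  Redex: ((\d.(\e.((d e) e))) (\b.(\c.b)))
  Redex: ((\b.(\c.b)) w)
  Redex: ((\f.(\g.(\h.(f (g h))))) (\b.(\c.b)))
  Redex: ((\d.(\e.((d e) e))) (\b.(\c.b)))
Total redexes: 4

Answer: 4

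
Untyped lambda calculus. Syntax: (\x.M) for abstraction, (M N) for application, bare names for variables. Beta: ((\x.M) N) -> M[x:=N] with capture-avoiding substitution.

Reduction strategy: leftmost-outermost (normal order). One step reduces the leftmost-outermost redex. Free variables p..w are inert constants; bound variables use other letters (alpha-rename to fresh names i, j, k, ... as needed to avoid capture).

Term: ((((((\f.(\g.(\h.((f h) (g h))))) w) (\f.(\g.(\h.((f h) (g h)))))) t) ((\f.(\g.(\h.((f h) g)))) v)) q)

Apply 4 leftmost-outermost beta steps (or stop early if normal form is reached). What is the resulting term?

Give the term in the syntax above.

Answer: ((((w t) (\g.(\h.((t h) (g h))))) ((\f.(\g.(\h.((f h) g)))) v)) q)

Derivation:
Step 0: ((((((\f.(\g.(\h.((f h) (g h))))) w) (\f.(\g.(\h.((f h) (g h)))))) t) ((\f.(\g.(\h.((f h) g)))) v)) q)
Step 1: (((((\g.(\h.((w h) (g h)))) (\f.(\g.(\h.((f h) (g h)))))) t) ((\f.(\g.(\h.((f h) g)))) v)) q)
Step 2: ((((\h.((w h) ((\f.(\g.(\h.((f h) (g h))))) h))) t) ((\f.(\g.(\h.((f h) g)))) v)) q)
Step 3: ((((w t) ((\f.(\g.(\h.((f h) (g h))))) t)) ((\f.(\g.(\h.((f h) g)))) v)) q)
Step 4: ((((w t) (\g.(\h.((t h) (g h))))) ((\f.(\g.(\h.((f h) g)))) v)) q)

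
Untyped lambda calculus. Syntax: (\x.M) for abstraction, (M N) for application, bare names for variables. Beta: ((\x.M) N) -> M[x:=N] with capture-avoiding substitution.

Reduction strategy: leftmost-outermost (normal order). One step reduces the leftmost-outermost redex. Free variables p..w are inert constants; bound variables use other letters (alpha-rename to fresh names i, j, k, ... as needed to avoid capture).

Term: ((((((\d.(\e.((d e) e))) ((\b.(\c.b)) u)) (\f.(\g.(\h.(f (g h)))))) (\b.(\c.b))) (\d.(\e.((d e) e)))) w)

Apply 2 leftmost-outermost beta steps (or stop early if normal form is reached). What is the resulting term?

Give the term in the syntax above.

Step 0: ((((((\d.(\e.((d e) e))) ((\b.(\c.b)) u)) (\f.(\g.(\h.(f (g h)))))) (\b.(\c.b))) (\d.(\e.((d e) e)))) w)
Step 1: (((((\e.((((\b.(\c.b)) u) e) e)) (\f.(\g.(\h.(f (g h)))))) (\b.(\c.b))) (\d.(\e.((d e) e)))) w)
Step 2: (((((((\b.(\c.b)) u) (\f.(\g.(\h.(f (g h)))))) (\f.(\g.(\h.(f (g h)))))) (\b.(\c.b))) (\d.(\e.((d e) e)))) w)

Answer: (((((((\b.(\c.b)) u) (\f.(\g.(\h.(f (g h)))))) (\f.(\g.(\h.(f (g h)))))) (\b.(\c.b))) (\d.(\e.((d e) e)))) w)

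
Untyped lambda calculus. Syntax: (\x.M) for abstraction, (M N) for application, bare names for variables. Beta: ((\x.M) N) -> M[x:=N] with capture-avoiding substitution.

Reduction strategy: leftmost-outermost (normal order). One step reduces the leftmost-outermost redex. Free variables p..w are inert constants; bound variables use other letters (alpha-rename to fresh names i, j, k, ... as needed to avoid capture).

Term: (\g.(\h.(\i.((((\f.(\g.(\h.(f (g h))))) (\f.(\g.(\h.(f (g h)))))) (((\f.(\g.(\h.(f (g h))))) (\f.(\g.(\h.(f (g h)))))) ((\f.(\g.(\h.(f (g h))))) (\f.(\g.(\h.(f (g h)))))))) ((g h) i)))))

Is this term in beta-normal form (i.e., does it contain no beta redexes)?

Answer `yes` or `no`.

Term: (\g.(\h.(\i.((((\f.(\g.(\h.(f (g h))))) (\f.(\g.(\h.(f (g h)))))) (((\f.(\g.(\h.(f (g h))))) (\f.(\g.(\h.(f (g h)))))) ((\f.(\g.(\h.(f (g h))))) (\f.(\g.(\h.(f (g h)))))))) ((g h) i)))))
Found 3 beta redex(es).

Answer: no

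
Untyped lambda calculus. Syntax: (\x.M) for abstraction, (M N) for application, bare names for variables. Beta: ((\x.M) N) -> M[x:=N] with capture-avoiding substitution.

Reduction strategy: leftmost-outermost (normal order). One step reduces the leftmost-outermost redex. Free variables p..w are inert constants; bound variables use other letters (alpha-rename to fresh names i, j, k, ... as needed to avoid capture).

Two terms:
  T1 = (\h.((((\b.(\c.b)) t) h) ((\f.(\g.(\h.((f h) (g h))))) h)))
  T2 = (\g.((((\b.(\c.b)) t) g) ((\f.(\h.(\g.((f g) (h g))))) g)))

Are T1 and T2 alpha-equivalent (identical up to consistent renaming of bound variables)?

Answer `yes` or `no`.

Answer: yes

Derivation:
Term 1: (\h.((((\b.(\c.b)) t) h) ((\f.(\g.(\h.((f h) (g h))))) h)))
Term 2: (\g.((((\b.(\c.b)) t) g) ((\f.(\h.(\g.((f g) (h g))))) g)))
Alpha-equivalence: compare structure up to binder renaming.
Result: True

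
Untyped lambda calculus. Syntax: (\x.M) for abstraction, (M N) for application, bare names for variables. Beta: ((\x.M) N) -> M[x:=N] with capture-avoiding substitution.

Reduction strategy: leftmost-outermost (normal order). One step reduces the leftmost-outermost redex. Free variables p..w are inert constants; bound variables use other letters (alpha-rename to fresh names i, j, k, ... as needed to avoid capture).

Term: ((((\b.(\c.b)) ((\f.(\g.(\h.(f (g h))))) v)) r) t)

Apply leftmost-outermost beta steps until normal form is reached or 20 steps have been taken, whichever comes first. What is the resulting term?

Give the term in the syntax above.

Answer: (\h.(v (t h)))

Derivation:
Step 0: ((((\b.(\c.b)) ((\f.(\g.(\h.(f (g h))))) v)) r) t)
Step 1: (((\c.((\f.(\g.(\h.(f (g h))))) v)) r) t)
Step 2: (((\f.(\g.(\h.(f (g h))))) v) t)
Step 3: ((\g.(\h.(v (g h)))) t)
Step 4: (\h.(v (t h)))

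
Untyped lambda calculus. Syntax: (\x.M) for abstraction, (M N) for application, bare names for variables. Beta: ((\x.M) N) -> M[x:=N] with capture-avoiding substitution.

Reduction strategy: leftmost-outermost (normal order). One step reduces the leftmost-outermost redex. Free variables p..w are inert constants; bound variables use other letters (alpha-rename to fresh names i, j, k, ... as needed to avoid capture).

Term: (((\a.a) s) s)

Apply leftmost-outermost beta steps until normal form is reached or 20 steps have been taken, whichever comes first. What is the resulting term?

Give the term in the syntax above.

Answer: (s s)

Derivation:
Step 0: (((\a.a) s) s)
Step 1: (s s)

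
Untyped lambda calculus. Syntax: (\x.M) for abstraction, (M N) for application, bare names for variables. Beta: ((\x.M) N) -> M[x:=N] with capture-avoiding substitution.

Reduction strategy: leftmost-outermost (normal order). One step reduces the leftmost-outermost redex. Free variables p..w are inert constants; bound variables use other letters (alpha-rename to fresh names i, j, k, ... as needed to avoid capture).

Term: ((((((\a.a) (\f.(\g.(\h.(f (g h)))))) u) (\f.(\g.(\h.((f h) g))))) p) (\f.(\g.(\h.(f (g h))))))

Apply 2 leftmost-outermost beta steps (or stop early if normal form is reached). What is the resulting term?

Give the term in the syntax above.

Answer: ((((\g.(\h.(u (g h)))) (\f.(\g.(\h.((f h) g))))) p) (\f.(\g.(\h.(f (g h))))))

Derivation:
Step 0: ((((((\a.a) (\f.(\g.(\h.(f (g h)))))) u) (\f.(\g.(\h.((f h) g))))) p) (\f.(\g.(\h.(f (g h))))))
Step 1: (((((\f.(\g.(\h.(f (g h))))) u) (\f.(\g.(\h.((f h) g))))) p) (\f.(\g.(\h.(f (g h))))))
Step 2: ((((\g.(\h.(u (g h)))) (\f.(\g.(\h.((f h) g))))) p) (\f.(\g.(\h.(f (g h))))))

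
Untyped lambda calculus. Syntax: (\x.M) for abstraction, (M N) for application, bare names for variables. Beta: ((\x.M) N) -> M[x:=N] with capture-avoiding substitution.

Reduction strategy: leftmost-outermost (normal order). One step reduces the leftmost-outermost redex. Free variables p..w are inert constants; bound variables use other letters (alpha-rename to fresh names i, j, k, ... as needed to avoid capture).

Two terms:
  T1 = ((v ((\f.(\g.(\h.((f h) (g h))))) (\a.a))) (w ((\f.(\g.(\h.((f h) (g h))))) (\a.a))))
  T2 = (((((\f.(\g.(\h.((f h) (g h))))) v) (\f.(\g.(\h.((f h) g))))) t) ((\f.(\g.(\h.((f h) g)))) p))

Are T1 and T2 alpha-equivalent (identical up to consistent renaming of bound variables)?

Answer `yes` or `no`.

Term 1: ((v ((\f.(\g.(\h.((f h) (g h))))) (\a.a))) (w ((\f.(\g.(\h.((f h) (g h))))) (\a.a))))
Term 2: (((((\f.(\g.(\h.((f h) (g h))))) v) (\f.(\g.(\h.((f h) g))))) t) ((\f.(\g.(\h.((f h) g)))) p))
Alpha-equivalence: compare structure up to binder renaming.
Result: False

Answer: no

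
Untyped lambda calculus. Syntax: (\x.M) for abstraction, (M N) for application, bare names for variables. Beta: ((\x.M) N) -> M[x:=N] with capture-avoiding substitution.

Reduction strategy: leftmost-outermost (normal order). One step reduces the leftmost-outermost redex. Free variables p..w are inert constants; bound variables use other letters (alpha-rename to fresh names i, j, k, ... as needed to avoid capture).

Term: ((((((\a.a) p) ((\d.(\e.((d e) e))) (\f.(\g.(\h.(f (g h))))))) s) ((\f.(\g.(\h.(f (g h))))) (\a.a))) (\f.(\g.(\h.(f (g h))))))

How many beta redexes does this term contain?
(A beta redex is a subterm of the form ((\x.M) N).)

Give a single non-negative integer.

Term: ((((((\a.a) p) ((\d.(\e.((d e) e))) (\f.(\g.(\h.(f (g h))))))) s) ((\f.(\g.(\h.(f (g h))))) (\a.a))) (\f.(\g.(\h.(f (g h))))))
  Redex: ((\a.a) p)
  Redex: ((\d.(\e.((d e) e))) (\f.(\g.(\h.(f (g h))))))
  Redex: ((\f.(\g.(\h.(f (g h))))) (\a.a))
Total redexes: 3

Answer: 3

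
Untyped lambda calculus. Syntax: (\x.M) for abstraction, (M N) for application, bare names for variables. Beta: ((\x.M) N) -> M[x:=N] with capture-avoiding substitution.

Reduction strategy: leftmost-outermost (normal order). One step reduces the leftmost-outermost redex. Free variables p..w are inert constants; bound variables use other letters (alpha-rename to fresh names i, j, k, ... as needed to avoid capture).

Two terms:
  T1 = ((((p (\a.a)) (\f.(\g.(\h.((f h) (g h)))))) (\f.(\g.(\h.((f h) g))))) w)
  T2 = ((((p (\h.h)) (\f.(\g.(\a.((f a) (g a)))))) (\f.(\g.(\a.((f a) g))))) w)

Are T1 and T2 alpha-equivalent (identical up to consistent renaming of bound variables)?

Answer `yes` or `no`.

Answer: yes

Derivation:
Term 1: ((((p (\a.a)) (\f.(\g.(\h.((f h) (g h)))))) (\f.(\g.(\h.((f h) g))))) w)
Term 2: ((((p (\h.h)) (\f.(\g.(\a.((f a) (g a)))))) (\f.(\g.(\a.((f a) g))))) w)
Alpha-equivalence: compare structure up to binder renaming.
Result: True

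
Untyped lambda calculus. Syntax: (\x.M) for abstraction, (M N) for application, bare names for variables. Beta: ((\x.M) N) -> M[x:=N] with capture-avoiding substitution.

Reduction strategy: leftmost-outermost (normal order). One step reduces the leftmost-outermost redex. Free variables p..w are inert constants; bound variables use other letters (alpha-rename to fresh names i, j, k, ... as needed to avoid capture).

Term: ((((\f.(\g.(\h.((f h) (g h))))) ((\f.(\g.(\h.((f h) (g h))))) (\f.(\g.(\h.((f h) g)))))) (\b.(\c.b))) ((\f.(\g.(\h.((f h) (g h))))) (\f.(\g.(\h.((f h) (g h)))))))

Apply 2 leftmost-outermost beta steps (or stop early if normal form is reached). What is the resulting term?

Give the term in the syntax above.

Step 0: ((((\f.(\g.(\h.((f h) (g h))))) ((\f.(\g.(\h.((f h) (g h))))) (\f.(\g.(\h.((f h) g)))))) (\b.(\c.b))) ((\f.(\g.(\h.((f h) (g h))))) (\f.(\g.(\h.((f h) (g h)))))))
Step 1: (((\g.(\h.((((\f.(\g.(\h.((f h) (g h))))) (\f.(\g.(\h.((f h) g))))) h) (g h)))) (\b.(\c.b))) ((\f.(\g.(\h.((f h) (g h))))) (\f.(\g.(\h.((f h) (g h)))))))
Step 2: ((\h.((((\f.(\g.(\h.((f h) (g h))))) (\f.(\g.(\h.((f h) g))))) h) ((\b.(\c.b)) h))) ((\f.(\g.(\h.((f h) (g h))))) (\f.(\g.(\h.((f h) (g h)))))))

Answer: ((\h.((((\f.(\g.(\h.((f h) (g h))))) (\f.(\g.(\h.((f h) g))))) h) ((\b.(\c.b)) h))) ((\f.(\g.(\h.((f h) (g h))))) (\f.(\g.(\h.((f h) (g h)))))))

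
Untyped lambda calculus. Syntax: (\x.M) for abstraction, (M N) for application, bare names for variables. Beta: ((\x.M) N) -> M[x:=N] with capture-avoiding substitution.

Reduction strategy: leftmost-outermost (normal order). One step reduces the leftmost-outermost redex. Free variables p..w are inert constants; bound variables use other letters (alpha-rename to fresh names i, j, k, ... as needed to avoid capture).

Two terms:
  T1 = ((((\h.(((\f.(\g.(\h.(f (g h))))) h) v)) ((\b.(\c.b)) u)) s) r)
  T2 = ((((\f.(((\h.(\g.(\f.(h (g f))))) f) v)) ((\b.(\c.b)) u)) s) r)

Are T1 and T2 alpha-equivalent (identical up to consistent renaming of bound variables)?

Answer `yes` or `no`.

Answer: yes

Derivation:
Term 1: ((((\h.(((\f.(\g.(\h.(f (g h))))) h) v)) ((\b.(\c.b)) u)) s) r)
Term 2: ((((\f.(((\h.(\g.(\f.(h (g f))))) f) v)) ((\b.(\c.b)) u)) s) r)
Alpha-equivalence: compare structure up to binder renaming.
Result: True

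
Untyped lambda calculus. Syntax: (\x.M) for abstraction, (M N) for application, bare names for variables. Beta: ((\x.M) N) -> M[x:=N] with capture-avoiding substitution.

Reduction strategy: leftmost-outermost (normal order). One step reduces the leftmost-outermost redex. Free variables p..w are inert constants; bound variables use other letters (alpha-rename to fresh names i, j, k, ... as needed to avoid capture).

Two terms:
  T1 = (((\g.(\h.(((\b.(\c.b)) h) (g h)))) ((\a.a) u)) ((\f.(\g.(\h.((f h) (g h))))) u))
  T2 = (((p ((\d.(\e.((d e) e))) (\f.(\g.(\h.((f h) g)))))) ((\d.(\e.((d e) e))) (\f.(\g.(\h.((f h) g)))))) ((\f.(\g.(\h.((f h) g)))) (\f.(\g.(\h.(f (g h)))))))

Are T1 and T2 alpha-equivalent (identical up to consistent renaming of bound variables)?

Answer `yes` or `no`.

Term 1: (((\g.(\h.(((\b.(\c.b)) h) (g h)))) ((\a.a) u)) ((\f.(\g.(\h.((f h) (g h))))) u))
Term 2: (((p ((\d.(\e.((d e) e))) (\f.(\g.(\h.((f h) g)))))) ((\d.(\e.((d e) e))) (\f.(\g.(\h.((f h) g)))))) ((\f.(\g.(\h.((f h) g)))) (\f.(\g.(\h.(f (g h)))))))
Alpha-equivalence: compare structure up to binder renaming.
Result: False

Answer: no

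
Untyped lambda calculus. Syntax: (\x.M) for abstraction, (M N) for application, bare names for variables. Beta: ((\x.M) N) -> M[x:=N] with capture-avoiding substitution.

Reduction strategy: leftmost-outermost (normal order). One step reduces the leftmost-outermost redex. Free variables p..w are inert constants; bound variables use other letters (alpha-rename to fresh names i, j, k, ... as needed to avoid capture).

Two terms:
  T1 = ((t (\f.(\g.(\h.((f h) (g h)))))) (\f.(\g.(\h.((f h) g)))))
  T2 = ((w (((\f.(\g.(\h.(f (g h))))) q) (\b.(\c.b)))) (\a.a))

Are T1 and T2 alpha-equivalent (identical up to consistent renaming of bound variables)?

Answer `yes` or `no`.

Answer: no

Derivation:
Term 1: ((t (\f.(\g.(\h.((f h) (g h)))))) (\f.(\g.(\h.((f h) g)))))
Term 2: ((w (((\f.(\g.(\h.(f (g h))))) q) (\b.(\c.b)))) (\a.a))
Alpha-equivalence: compare structure up to binder renaming.
Result: False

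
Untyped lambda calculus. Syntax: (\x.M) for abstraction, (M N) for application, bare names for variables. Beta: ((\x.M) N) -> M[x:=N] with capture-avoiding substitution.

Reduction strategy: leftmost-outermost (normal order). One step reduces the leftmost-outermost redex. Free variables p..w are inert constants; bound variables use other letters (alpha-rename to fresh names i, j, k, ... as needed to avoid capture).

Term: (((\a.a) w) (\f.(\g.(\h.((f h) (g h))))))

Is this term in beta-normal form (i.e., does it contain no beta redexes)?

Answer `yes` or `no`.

Term: (((\a.a) w) (\f.(\g.(\h.((f h) (g h))))))
Found 1 beta redex(es).

Answer: no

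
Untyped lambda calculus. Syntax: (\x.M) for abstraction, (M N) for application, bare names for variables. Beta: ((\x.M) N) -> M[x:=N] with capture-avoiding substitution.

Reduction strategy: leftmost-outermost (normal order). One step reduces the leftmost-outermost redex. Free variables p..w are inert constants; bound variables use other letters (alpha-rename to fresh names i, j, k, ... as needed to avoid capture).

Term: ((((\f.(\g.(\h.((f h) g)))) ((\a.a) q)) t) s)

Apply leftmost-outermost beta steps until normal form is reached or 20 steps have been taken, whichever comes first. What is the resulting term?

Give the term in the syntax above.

Step 0: ((((\f.(\g.(\h.((f h) g)))) ((\a.a) q)) t) s)
Step 1: (((\g.(\h.((((\a.a) q) h) g))) t) s)
Step 2: ((\h.((((\a.a) q) h) t)) s)
Step 3: ((((\a.a) q) s) t)
Step 4: ((q s) t)

Answer: ((q s) t)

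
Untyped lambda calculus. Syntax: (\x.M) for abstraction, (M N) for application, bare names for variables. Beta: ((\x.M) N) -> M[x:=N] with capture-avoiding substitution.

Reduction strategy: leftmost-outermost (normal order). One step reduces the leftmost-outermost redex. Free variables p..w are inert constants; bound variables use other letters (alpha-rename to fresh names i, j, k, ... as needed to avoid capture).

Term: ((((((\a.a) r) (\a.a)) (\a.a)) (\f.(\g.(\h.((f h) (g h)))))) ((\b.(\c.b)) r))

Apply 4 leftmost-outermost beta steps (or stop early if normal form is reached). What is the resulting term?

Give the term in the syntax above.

Answer: ((((r (\a.a)) (\a.a)) (\f.(\g.(\h.((f h) (g h)))))) (\c.r))

Derivation:
Step 0: ((((((\a.a) r) (\a.a)) (\a.a)) (\f.(\g.(\h.((f h) (g h)))))) ((\b.(\c.b)) r))
Step 1: ((((r (\a.a)) (\a.a)) (\f.(\g.(\h.((f h) (g h)))))) ((\b.(\c.b)) r))
Step 2: ((((r (\a.a)) (\a.a)) (\f.(\g.(\h.((f h) (g h)))))) (\c.r))
Step 3: (normal form reached)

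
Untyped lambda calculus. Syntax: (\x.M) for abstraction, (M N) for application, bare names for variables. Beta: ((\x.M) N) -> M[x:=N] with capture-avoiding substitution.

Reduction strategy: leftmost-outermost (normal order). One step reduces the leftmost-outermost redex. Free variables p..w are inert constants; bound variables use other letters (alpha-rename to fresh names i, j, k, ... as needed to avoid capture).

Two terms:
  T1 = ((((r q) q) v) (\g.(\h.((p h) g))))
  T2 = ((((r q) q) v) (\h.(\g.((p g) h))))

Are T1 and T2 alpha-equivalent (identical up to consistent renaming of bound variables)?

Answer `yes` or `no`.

Term 1: ((((r q) q) v) (\g.(\h.((p h) g))))
Term 2: ((((r q) q) v) (\h.(\g.((p g) h))))
Alpha-equivalence: compare structure up to binder renaming.
Result: True

Answer: yes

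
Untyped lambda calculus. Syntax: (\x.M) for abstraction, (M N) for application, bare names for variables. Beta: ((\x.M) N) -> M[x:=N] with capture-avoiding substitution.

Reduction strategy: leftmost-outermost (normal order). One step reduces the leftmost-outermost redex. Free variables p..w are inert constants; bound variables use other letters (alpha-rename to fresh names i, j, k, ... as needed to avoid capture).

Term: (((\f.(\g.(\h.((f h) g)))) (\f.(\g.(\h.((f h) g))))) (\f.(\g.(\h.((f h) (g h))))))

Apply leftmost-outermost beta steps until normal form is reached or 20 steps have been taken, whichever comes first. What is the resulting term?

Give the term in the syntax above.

Answer: (\h.(\i.((h i) (\f.(\g.(\h.((f h) (g h))))))))

Derivation:
Step 0: (((\f.(\g.(\h.((f h) g)))) (\f.(\g.(\h.((f h) g))))) (\f.(\g.(\h.((f h) (g h))))))
Step 1: ((\g.(\h.(((\f.(\g.(\h.((f h) g)))) h) g))) (\f.(\g.(\h.((f h) (g h))))))
Step 2: (\h.(((\f.(\g.(\h.((f h) g)))) h) (\f.(\g.(\h.((f h) (g h)))))))
Step 3: (\h.((\g.(\i.((h i) g))) (\f.(\g.(\h.((f h) (g h)))))))
Step 4: (\h.(\i.((h i) (\f.(\g.(\h.((f h) (g h))))))))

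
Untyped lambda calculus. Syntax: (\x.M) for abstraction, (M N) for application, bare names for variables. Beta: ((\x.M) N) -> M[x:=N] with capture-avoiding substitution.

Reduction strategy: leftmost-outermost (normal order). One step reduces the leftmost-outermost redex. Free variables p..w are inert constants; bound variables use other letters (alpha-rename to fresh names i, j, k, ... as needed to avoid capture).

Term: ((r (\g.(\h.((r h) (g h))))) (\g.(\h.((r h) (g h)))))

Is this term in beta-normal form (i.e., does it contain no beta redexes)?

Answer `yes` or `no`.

Term: ((r (\g.(\h.((r h) (g h))))) (\g.(\h.((r h) (g h)))))
No beta redexes found.

Answer: yes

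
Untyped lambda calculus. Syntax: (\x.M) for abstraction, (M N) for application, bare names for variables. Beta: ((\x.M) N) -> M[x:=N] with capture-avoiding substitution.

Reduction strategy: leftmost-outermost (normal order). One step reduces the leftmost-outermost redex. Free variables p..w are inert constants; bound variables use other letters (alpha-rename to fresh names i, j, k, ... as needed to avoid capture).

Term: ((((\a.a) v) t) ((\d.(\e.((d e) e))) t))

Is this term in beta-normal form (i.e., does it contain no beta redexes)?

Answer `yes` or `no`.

Term: ((((\a.a) v) t) ((\d.(\e.((d e) e))) t))
Found 2 beta redex(es).

Answer: no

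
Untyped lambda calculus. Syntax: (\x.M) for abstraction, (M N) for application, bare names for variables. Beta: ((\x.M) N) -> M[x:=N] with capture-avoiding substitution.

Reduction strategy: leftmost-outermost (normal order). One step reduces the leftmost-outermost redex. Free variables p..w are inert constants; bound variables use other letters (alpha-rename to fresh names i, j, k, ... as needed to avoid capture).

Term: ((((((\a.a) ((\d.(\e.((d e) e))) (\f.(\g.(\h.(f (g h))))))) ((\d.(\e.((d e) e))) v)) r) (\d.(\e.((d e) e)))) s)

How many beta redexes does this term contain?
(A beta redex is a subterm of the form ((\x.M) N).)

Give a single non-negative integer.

Answer: 3

Derivation:
Term: ((((((\a.a) ((\d.(\e.((d e) e))) (\f.(\g.(\h.(f (g h))))))) ((\d.(\e.((d e) e))) v)) r) (\d.(\e.((d e) e)))) s)
  Redex: ((\a.a) ((\d.(\e.((d e) e))) (\f.(\g.(\h.(f (g h)))))))
  Redex: ((\d.(\e.((d e) e))) (\f.(\g.(\h.(f (g h))))))
  Redex: ((\d.(\e.((d e) e))) v)
Total redexes: 3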